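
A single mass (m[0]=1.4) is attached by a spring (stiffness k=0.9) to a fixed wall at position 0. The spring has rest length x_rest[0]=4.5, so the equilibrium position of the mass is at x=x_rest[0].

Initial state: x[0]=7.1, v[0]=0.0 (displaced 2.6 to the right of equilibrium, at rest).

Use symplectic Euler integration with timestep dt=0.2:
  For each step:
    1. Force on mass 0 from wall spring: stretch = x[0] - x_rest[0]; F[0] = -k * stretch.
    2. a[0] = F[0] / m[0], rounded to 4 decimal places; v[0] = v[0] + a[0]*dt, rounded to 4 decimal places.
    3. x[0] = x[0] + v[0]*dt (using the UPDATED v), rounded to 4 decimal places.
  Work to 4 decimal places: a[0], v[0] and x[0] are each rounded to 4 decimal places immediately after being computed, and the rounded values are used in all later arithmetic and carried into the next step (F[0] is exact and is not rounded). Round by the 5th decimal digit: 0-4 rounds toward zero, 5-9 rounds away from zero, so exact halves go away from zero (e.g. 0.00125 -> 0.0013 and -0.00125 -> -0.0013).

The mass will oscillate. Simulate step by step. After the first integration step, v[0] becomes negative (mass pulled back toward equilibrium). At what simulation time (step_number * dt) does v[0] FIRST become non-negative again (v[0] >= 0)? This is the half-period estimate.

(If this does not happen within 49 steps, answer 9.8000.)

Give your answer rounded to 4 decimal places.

Answer: 4.0000

Derivation:
Step 0: x=[7.1000] v=[0.0000]
Step 1: x=[7.0331] v=[-0.3343]
Step 2: x=[6.9011] v=[-0.6600]
Step 3: x=[6.7074] v=[-0.9687]
Step 4: x=[6.4569] v=[-1.2525]
Step 5: x=[6.1561] v=[-1.5041]
Step 6: x=[5.8127] v=[-1.7170]
Step 7: x=[5.4355] v=[-1.8858]
Step 8: x=[5.0343] v=[-2.0061]
Step 9: x=[4.6193] v=[-2.0748]
Step 10: x=[4.2013] v=[-2.0901]
Step 11: x=[3.7910] v=[-2.0517]
Step 12: x=[3.3989] v=[-1.9605]
Step 13: x=[3.0351] v=[-1.8189]
Step 14: x=[2.7090] v=[-1.6306]
Step 15: x=[2.4289] v=[-1.4003]
Step 16: x=[2.2021] v=[-1.1340]
Step 17: x=[2.0344] v=[-0.8386]
Step 18: x=[1.9301] v=[-0.5216]
Step 19: x=[1.8919] v=[-0.1912]
Step 20: x=[1.9207] v=[0.1441]
First v>=0 after going negative at step 20, time=4.0000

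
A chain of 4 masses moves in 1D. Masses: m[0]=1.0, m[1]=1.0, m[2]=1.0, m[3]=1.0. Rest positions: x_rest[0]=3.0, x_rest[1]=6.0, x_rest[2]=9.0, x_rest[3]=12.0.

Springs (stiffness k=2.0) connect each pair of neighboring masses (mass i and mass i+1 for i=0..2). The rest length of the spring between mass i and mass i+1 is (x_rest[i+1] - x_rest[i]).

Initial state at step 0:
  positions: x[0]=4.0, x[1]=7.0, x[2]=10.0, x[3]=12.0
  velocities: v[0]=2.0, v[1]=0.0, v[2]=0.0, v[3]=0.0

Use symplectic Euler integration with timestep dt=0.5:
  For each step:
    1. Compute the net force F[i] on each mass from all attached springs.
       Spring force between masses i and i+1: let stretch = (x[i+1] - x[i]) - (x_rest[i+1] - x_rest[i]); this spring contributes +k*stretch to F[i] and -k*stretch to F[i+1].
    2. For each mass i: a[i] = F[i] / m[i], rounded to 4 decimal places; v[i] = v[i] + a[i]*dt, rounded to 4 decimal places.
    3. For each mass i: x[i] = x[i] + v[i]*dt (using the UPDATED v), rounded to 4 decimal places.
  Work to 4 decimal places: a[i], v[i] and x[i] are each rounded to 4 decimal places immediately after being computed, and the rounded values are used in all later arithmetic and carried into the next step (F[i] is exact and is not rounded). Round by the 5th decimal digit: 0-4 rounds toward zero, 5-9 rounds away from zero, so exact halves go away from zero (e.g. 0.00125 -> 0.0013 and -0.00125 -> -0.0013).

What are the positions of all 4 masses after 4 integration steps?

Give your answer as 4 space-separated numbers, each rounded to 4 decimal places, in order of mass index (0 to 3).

Step 0: x=[4.0000 7.0000 10.0000 12.0000] v=[2.0000 0.0000 0.0000 0.0000]
Step 1: x=[5.0000 7.0000 9.5000 12.5000] v=[2.0000 0.0000 -1.0000 1.0000]
Step 2: x=[5.5000 7.2500 9.2500 13.0000] v=[1.0000 0.5000 -0.5000 1.0000]
Step 3: x=[5.3750 7.6250 9.8750 13.1250] v=[-0.2500 0.7500 1.2500 0.2500]
Step 4: x=[4.8750 8.0000 11.0000 13.1250] v=[-1.0000 0.7500 2.2500 0.0000]

Answer: 4.8750 8.0000 11.0000 13.1250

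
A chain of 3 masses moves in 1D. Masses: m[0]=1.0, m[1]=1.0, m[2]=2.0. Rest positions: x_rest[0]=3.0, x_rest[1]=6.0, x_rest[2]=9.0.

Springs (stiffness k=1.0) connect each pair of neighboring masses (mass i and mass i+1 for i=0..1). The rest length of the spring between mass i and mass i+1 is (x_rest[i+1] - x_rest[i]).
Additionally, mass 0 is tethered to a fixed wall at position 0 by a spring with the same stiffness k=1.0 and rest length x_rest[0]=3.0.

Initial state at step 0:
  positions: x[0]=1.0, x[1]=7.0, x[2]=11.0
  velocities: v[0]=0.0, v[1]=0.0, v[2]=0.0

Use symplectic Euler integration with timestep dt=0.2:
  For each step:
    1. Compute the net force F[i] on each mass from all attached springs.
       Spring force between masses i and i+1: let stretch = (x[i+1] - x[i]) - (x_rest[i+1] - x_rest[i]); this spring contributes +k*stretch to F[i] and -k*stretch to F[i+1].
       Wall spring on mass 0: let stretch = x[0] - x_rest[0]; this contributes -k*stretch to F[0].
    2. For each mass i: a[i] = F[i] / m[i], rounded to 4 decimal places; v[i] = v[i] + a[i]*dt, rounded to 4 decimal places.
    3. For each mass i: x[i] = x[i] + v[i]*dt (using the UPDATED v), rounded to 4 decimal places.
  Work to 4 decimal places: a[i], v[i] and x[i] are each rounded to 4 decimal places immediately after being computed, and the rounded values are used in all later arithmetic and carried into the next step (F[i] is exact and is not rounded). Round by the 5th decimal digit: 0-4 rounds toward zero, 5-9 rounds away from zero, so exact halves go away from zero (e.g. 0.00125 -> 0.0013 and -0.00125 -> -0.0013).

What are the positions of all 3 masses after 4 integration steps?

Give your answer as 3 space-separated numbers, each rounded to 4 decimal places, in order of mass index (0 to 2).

Answer: 2.7263 6.3909 10.7840

Derivation:
Step 0: x=[1.0000 7.0000 11.0000] v=[0.0000 0.0000 0.0000]
Step 1: x=[1.2000 6.9200 10.9800] v=[1.0000 -0.4000 -0.1000]
Step 2: x=[1.5808 6.7736 10.9388] v=[1.9040 -0.7320 -0.2060]
Step 3: x=[2.1061 6.5861 10.8743] v=[2.6264 -0.9375 -0.3225]
Step 4: x=[2.7263 6.3909 10.7840] v=[3.1012 -0.9759 -0.4513]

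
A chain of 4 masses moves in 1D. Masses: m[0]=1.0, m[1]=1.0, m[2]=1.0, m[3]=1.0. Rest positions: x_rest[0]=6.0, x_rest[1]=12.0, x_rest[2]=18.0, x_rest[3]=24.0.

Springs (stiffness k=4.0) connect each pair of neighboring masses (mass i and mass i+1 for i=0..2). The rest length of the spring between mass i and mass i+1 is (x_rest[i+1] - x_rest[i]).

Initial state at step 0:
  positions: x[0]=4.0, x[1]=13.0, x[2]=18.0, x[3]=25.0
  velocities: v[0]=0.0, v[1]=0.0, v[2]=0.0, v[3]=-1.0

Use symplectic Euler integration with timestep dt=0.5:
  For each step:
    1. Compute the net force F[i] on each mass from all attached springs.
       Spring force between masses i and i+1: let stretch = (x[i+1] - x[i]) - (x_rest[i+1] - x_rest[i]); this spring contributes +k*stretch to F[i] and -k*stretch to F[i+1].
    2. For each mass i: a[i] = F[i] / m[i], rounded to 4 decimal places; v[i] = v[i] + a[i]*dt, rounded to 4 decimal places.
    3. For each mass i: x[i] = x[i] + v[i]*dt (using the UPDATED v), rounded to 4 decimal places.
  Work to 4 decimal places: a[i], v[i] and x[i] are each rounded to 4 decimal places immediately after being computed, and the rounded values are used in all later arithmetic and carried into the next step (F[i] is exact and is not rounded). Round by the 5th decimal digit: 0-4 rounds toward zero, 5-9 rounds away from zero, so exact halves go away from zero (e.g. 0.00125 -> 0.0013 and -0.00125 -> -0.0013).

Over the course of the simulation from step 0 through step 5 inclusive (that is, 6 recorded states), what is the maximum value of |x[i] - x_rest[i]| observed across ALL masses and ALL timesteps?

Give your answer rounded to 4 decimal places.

Answer: 3.5000

Derivation:
Step 0: x=[4.0000 13.0000 18.0000 25.0000] v=[0.0000 0.0000 0.0000 -1.0000]
Step 1: x=[7.0000 9.0000 20.0000 23.5000] v=[6.0000 -8.0000 4.0000 -3.0000]
Step 2: x=[6.0000 14.0000 14.5000 24.5000] v=[-2.0000 10.0000 -11.0000 2.0000]
Step 3: x=[7.0000 11.5000 18.5000 21.5000] v=[2.0000 -5.0000 8.0000 -6.0000]
Step 4: x=[6.5000 11.5000 18.5000 21.5000] v=[-1.0000 0.0000 0.0000 0.0000]
Step 5: x=[5.0000 13.5000 14.5000 24.5000] v=[-3.0000 4.0000 -8.0000 6.0000]
Max displacement = 3.5000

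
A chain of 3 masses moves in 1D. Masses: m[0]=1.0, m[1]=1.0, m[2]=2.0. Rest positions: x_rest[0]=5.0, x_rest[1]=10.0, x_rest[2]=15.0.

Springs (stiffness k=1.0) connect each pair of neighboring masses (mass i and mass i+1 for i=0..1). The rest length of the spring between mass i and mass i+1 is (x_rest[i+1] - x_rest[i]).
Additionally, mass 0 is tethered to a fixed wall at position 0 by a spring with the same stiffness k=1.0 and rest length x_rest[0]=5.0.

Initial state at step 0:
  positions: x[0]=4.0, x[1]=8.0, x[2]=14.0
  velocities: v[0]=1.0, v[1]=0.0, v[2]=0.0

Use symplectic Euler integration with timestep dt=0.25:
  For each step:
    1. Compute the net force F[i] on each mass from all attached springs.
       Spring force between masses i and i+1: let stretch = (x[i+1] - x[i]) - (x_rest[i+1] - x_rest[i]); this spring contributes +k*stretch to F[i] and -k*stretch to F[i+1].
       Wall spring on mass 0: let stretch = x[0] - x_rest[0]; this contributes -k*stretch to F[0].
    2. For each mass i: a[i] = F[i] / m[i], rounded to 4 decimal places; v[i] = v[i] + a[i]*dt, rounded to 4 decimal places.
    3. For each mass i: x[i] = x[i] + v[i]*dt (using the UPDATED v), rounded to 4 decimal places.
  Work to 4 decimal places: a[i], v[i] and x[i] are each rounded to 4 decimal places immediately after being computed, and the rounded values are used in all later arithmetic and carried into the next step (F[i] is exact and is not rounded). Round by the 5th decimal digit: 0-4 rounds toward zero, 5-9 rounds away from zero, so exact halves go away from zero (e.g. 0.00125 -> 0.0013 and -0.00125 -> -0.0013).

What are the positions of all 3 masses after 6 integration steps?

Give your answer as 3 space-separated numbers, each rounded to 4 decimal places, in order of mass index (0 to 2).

Step 0: x=[4.0000 8.0000 14.0000] v=[1.0000 0.0000 0.0000]
Step 1: x=[4.2500 8.1250 13.9688] v=[1.0000 0.5000 -0.1250]
Step 2: x=[4.4766 8.3731 13.9112] v=[0.9063 0.9922 -0.2305]
Step 3: x=[4.6669 8.7238 13.8368] v=[0.7613 1.4026 -0.2978]
Step 4: x=[4.8191 9.1405 13.7588] v=[0.6088 1.6666 -0.3119]
Step 5: x=[4.9402 9.5757 13.6928] v=[0.4844 1.7408 -0.2642]
Step 6: x=[5.0423 9.9785 13.6544] v=[0.4082 1.6112 -0.1538]

Answer: 5.0423 9.9785 13.6544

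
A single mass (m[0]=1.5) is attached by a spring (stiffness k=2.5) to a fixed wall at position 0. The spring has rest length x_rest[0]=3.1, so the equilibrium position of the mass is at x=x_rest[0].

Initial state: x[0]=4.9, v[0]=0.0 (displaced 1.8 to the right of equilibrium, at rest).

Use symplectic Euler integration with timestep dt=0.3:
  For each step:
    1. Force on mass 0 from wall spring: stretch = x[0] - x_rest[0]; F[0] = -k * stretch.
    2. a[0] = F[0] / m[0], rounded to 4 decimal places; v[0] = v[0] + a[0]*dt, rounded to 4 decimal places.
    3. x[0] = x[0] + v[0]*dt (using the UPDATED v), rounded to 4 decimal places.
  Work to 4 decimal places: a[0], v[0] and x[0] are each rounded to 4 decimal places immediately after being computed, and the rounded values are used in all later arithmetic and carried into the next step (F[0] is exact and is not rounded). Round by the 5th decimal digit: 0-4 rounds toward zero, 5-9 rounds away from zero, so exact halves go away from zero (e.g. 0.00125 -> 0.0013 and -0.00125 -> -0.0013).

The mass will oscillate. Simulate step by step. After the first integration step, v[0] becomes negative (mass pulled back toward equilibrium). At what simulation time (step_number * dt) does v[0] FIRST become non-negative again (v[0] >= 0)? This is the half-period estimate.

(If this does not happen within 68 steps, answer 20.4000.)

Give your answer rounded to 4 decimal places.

Step 0: x=[4.9000] v=[0.0000]
Step 1: x=[4.6300] v=[-0.9000]
Step 2: x=[4.1305] v=[-1.6650]
Step 3: x=[3.4764] v=[-2.1803]
Step 4: x=[2.7659] v=[-2.3685]
Step 5: x=[2.1055] v=[-2.2015]
Step 6: x=[1.5942] v=[-1.7043]
Step 7: x=[1.3088] v=[-0.9514]
Step 8: x=[1.2921] v=[-0.0558]
Step 9: x=[1.5466] v=[0.8482]
First v>=0 after going negative at step 9, time=2.7000

Answer: 2.7000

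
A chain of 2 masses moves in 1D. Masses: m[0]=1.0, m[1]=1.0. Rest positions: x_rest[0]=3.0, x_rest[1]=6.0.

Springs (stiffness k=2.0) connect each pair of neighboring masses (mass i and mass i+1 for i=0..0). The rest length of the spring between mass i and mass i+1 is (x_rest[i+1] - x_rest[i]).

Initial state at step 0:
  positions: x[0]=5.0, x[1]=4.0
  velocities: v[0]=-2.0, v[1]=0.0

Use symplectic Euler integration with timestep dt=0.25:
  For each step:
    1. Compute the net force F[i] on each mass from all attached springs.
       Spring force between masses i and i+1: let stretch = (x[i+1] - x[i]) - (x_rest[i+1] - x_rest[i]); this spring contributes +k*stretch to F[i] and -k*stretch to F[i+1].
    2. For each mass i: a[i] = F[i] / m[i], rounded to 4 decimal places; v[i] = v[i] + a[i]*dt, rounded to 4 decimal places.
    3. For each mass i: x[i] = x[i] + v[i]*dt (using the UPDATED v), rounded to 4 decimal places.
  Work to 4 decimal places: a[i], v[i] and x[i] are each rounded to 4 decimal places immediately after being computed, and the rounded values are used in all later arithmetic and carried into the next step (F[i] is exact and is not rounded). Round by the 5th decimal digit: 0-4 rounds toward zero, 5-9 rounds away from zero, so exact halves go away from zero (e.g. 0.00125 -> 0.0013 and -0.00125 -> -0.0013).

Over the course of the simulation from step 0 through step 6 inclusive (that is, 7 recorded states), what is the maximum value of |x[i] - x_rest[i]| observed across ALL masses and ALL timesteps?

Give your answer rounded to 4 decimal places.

Answer: 3.6008

Derivation:
Step 0: x=[5.0000 4.0000] v=[-2.0000 0.0000]
Step 1: x=[4.0000 4.5000] v=[-4.0000 2.0000]
Step 2: x=[2.6875 5.3125] v=[-5.2500 3.2500]
Step 3: x=[1.3281 6.1719] v=[-5.4375 3.4375]
Step 4: x=[0.1992 6.8008] v=[-4.5156 2.5156]
Step 5: x=[-0.4795 6.9795] v=[-2.7148 0.7148]
Step 6: x=[-0.6008 6.6008] v=[-0.4853 -1.5147]
Max displacement = 3.6008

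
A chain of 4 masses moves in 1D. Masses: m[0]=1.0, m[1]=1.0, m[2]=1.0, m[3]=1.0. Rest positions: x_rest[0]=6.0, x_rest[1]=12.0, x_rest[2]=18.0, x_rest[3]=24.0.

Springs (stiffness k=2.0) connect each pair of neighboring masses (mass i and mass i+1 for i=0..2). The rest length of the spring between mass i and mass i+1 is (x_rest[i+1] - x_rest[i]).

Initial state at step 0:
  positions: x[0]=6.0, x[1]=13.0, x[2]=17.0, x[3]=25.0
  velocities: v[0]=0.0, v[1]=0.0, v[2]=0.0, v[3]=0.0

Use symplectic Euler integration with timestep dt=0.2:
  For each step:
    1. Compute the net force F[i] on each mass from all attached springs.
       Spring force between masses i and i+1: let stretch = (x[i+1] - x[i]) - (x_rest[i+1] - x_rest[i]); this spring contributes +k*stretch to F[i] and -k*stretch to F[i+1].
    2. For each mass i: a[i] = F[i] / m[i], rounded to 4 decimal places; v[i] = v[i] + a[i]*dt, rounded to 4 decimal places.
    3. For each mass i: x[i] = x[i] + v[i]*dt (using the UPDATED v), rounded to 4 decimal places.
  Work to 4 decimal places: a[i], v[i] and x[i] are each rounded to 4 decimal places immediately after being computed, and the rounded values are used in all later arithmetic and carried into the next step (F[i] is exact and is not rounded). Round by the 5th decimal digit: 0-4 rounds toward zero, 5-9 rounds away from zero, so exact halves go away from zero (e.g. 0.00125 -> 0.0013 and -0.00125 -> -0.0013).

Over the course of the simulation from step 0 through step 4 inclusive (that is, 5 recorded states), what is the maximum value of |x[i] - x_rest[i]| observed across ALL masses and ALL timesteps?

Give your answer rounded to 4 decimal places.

Answer: 1.1002

Derivation:
Step 0: x=[6.0000 13.0000 17.0000 25.0000] v=[0.0000 0.0000 0.0000 0.0000]
Step 1: x=[6.0800 12.7600 17.3200 24.8400] v=[0.4000 -1.2000 1.6000 -0.8000]
Step 2: x=[6.2144 12.3504 17.8768 24.5584] v=[0.6720 -2.0480 2.7840 -1.4080]
Step 3: x=[6.3597 11.8920 18.5260 24.2223] v=[0.7264 -2.2918 3.2461 -1.6806]
Step 4: x=[6.4676 11.5218 19.1002 23.9105] v=[0.5393 -1.8511 2.8710 -1.5591]
Max displacement = 1.1002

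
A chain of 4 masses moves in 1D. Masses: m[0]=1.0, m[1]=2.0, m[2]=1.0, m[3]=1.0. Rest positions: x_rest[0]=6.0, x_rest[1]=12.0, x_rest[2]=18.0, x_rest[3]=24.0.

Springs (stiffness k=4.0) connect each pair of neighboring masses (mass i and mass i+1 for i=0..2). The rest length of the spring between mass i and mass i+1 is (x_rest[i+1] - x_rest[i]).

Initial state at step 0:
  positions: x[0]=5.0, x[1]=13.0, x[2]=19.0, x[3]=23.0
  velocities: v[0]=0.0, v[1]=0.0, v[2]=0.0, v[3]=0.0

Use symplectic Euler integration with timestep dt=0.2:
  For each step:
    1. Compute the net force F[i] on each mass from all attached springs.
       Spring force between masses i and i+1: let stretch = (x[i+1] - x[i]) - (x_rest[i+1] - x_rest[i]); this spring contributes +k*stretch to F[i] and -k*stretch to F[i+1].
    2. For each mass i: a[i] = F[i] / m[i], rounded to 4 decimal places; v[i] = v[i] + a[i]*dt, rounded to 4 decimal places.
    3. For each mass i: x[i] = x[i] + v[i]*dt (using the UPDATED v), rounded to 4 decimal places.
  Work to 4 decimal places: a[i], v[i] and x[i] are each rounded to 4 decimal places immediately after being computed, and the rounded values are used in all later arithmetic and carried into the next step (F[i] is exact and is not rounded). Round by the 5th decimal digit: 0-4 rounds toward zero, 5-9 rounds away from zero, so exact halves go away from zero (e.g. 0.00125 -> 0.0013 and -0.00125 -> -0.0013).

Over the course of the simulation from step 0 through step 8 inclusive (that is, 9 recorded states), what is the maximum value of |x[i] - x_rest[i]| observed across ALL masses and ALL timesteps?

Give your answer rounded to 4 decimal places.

Step 0: x=[5.0000 13.0000 19.0000 23.0000] v=[0.0000 0.0000 0.0000 0.0000]
Step 1: x=[5.3200 12.8400 18.6800 23.3200] v=[1.6000 -0.8000 -1.6000 1.6000]
Step 2: x=[5.8832 12.5456 18.1680 23.8576] v=[2.8160 -1.4720 -2.5600 2.6880]
Step 3: x=[6.5524 12.1680 17.6668 24.4449] v=[3.3459 -1.8880 -2.5062 2.9363]
Step 4: x=[7.1601 11.7811 17.3702 24.9077] v=[3.0384 -1.9347 -1.4828 2.3138]
Step 5: x=[7.5471 11.4716 17.3854 25.1245] v=[1.9352 -1.5475 0.0759 1.0838]
Step 6: x=[7.6021 11.3212 17.6926 25.0630] v=[0.2748 -0.7518 1.5361 -0.3075]
Step 7: x=[7.2921 11.3830 18.1597 24.7822] v=[-1.5499 0.3091 2.3353 -1.4038]
Step 8: x=[6.6767 11.6597 18.6021 24.4018] v=[-3.0772 1.3834 2.2119 -1.9018]
Max displacement = 1.6021

Answer: 1.6021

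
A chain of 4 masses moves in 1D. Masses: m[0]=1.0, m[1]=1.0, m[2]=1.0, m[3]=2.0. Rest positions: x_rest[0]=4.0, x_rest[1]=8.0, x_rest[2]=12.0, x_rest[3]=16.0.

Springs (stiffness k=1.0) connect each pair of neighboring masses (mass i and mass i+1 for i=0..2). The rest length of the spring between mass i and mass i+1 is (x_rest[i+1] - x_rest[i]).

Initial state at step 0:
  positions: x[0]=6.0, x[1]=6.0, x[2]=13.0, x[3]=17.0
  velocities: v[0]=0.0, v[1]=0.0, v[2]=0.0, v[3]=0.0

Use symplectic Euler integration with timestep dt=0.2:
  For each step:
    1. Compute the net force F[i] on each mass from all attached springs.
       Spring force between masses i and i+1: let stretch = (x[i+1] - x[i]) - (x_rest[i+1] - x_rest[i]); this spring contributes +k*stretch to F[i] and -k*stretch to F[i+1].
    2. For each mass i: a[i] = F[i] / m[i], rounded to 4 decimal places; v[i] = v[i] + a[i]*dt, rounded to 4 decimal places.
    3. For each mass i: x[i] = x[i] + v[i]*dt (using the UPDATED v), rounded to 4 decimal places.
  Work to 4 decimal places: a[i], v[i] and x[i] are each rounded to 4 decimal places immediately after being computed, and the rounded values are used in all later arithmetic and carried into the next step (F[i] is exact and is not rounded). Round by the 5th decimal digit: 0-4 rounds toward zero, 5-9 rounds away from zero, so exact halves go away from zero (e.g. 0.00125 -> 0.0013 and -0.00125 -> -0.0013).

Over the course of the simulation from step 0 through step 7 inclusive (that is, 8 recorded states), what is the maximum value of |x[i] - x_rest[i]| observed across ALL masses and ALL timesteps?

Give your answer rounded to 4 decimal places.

Answer: 2.4082

Derivation:
Step 0: x=[6.0000 6.0000 13.0000 17.0000] v=[0.0000 0.0000 0.0000 0.0000]
Step 1: x=[5.8400 6.2800 12.8800 17.0000] v=[-0.8000 1.4000 -0.6000 0.0000]
Step 2: x=[5.5376 6.8064 12.6608 16.9976] v=[-1.5120 2.6320 -1.0960 -0.0120]
Step 3: x=[5.1260 7.5162 12.3809 16.9885] v=[-2.0582 3.5491 -1.3995 -0.0457]
Step 4: x=[4.6500 8.3250 12.0907 16.9672] v=[-2.3802 4.0440 -1.4509 -0.1065]
Step 5: x=[4.1610 9.1374 11.8450 16.9284] v=[-2.4452 4.0621 -1.2287 -0.1942]
Step 6: x=[3.7110 9.8591 11.6943 16.8679] v=[-2.2499 3.6083 -0.7535 -0.3025]
Step 7: x=[3.3469 10.4082 11.6771 16.7839] v=[-1.8203 2.7457 -0.0858 -0.4199]
Max displacement = 2.4082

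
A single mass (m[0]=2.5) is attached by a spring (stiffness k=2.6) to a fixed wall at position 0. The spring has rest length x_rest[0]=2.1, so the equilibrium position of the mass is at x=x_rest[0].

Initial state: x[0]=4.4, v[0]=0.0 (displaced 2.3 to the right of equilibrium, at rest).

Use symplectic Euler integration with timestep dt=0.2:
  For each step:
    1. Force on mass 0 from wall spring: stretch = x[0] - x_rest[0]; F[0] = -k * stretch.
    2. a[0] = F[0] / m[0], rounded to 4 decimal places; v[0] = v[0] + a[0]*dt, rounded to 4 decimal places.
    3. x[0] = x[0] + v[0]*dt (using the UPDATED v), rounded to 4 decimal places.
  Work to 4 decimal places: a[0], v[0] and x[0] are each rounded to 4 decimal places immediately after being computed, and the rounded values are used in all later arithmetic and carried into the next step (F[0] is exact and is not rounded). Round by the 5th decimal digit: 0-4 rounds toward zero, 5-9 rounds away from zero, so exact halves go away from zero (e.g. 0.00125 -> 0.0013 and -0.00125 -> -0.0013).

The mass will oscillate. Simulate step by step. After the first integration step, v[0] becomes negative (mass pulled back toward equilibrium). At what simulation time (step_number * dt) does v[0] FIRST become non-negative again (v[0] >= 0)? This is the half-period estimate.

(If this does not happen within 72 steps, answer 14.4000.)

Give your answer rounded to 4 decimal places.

Step 0: x=[4.4000] v=[0.0000]
Step 1: x=[4.3043] v=[-0.4784]
Step 2: x=[4.1169] v=[-0.9369]
Step 3: x=[3.8456] v=[-1.3564]
Step 4: x=[3.5017] v=[-1.7195]
Step 5: x=[3.0995] v=[-2.0111]
Step 6: x=[2.6557] v=[-2.2190]
Step 7: x=[2.1888] v=[-2.3346]
Step 8: x=[1.7182] v=[-2.3531]
Step 9: x=[1.2635] v=[-2.2737]
Step 10: x=[0.8436] v=[-2.0997]
Step 11: x=[0.4759] v=[-1.8384]
Step 12: x=[0.1758] v=[-1.5006]
Step 13: x=[-0.0443] v=[-1.1004]
Step 14: x=[-0.1752] v=[-0.6544]
Step 15: x=[-0.2114] v=[-0.1812]
Step 16: x=[-0.1515] v=[0.2996]
First v>=0 after going negative at step 16, time=3.2000

Answer: 3.2000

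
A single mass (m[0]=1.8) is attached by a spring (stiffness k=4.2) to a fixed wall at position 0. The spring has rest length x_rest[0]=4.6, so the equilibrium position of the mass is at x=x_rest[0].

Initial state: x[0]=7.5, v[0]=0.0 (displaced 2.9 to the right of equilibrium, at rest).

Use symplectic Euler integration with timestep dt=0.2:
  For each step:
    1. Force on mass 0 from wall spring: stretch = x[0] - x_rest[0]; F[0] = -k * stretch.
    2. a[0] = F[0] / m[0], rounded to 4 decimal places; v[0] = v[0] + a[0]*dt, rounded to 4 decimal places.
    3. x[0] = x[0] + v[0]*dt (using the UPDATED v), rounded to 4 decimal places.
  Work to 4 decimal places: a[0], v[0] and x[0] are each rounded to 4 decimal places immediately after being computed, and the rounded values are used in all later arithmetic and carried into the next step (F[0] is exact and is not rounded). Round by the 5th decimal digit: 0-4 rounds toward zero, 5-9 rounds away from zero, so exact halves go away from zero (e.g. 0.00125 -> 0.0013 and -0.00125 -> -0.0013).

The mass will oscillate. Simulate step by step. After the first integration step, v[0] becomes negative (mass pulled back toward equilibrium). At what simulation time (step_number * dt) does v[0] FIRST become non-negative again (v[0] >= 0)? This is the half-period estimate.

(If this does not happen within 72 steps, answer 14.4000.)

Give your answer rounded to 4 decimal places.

Step 0: x=[7.5000] v=[0.0000]
Step 1: x=[7.2293] v=[-1.3533]
Step 2: x=[6.7132] v=[-2.5803]
Step 3: x=[5.9999] v=[-3.5665]
Step 4: x=[5.1559] v=[-4.2198]
Step 5: x=[4.2601] v=[-4.4792]
Step 6: x=[3.3960] v=[-4.3206]
Step 7: x=[2.6443] v=[-3.7587]
Step 8: x=[2.0751] v=[-2.8460]
Step 9: x=[1.7416] v=[-1.6677]
Step 10: x=[1.6748] v=[-0.3338]
Step 11: x=[1.8811] v=[1.0313]
First v>=0 after going negative at step 11, time=2.2000

Answer: 2.2000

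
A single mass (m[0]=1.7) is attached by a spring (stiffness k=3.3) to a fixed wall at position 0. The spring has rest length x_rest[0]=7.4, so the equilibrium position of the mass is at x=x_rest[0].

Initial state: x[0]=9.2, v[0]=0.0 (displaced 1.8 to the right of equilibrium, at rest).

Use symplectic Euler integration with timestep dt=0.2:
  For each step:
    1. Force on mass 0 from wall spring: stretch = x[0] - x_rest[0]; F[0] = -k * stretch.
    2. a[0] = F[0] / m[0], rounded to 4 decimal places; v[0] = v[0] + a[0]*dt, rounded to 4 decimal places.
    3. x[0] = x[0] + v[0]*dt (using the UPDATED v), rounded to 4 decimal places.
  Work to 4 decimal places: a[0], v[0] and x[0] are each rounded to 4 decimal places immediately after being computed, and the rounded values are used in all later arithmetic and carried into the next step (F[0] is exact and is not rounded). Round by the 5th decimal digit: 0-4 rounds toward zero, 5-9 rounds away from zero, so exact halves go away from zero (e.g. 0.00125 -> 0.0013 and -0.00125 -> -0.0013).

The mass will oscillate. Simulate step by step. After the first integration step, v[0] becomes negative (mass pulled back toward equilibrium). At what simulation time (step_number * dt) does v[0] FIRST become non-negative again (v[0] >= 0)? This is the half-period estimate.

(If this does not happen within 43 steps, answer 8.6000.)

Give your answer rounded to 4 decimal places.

Answer: 2.4000

Derivation:
Step 0: x=[9.2000] v=[0.0000]
Step 1: x=[9.0602] v=[-0.6988]
Step 2: x=[8.7915] v=[-1.3433]
Step 3: x=[8.4148] v=[-1.8835]
Step 4: x=[7.9593] v=[-2.2775]
Step 5: x=[7.4604] v=[-2.4946]
Step 6: x=[6.9568] v=[-2.5180]
Step 7: x=[6.4876] v=[-2.3459]
Step 8: x=[6.0893] v=[-1.9917]
Step 9: x=[5.7927] v=[-1.4828]
Step 10: x=[5.6209] v=[-0.8588]
Step 11: x=[5.5873] v=[-0.1681]
Step 12: x=[5.6944] v=[0.5357]
First v>=0 after going negative at step 12, time=2.4000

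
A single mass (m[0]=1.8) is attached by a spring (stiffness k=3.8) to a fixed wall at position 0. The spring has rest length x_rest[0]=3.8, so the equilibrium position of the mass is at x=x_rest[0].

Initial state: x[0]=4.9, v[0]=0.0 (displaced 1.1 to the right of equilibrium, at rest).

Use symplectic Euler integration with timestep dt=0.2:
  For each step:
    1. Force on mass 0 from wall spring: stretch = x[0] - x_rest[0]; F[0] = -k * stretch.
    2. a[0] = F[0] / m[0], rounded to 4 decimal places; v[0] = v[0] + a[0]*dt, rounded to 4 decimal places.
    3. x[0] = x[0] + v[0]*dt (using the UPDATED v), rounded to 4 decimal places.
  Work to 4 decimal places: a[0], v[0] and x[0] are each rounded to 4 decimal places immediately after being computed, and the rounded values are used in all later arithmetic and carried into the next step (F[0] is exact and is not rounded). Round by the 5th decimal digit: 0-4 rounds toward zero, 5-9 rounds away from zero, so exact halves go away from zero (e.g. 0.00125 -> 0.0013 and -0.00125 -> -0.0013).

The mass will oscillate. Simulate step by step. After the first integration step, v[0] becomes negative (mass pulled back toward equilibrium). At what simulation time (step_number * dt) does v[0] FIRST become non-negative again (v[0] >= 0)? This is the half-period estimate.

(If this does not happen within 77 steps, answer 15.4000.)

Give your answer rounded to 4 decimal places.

Step 0: x=[4.9000] v=[0.0000]
Step 1: x=[4.8071] v=[-0.4644]
Step 2: x=[4.6292] v=[-0.8896]
Step 3: x=[4.3813] v=[-1.2397]
Step 4: x=[4.0843] v=[-1.4851]
Step 5: x=[3.7633] v=[-1.6051]
Step 6: x=[3.4454] v=[-1.5896]
Step 7: x=[3.1574] v=[-1.4399]
Step 8: x=[2.9237] v=[-1.1686]
Step 9: x=[2.7640] v=[-0.7986]
Step 10: x=[2.6918] v=[-0.3612]
Step 11: x=[2.7131] v=[0.1067]
First v>=0 after going negative at step 11, time=2.2000

Answer: 2.2000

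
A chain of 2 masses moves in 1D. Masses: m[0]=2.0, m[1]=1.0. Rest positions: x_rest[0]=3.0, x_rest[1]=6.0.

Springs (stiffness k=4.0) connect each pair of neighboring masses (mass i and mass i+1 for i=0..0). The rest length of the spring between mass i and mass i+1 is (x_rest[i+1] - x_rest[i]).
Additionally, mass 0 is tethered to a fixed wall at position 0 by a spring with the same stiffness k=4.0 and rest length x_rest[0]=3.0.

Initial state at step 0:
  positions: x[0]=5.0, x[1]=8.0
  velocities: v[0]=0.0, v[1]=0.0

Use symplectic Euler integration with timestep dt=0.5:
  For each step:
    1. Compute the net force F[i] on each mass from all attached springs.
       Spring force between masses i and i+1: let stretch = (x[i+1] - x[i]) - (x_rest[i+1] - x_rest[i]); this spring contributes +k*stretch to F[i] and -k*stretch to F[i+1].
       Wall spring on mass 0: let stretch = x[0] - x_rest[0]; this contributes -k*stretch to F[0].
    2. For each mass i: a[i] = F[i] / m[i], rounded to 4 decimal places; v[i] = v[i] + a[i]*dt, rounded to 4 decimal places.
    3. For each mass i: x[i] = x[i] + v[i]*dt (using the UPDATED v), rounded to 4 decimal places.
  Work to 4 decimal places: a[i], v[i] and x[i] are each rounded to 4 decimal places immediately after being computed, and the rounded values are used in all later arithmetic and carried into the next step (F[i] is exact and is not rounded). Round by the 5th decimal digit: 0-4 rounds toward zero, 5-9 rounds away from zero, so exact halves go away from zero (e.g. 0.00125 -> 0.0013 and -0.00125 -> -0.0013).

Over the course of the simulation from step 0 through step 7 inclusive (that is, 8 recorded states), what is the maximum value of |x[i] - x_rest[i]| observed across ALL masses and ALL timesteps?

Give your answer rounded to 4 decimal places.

Answer: 2.5000

Derivation:
Step 0: x=[5.0000 8.0000] v=[0.0000 0.0000]
Step 1: x=[4.0000 8.0000] v=[-2.0000 0.0000]
Step 2: x=[3.0000 7.0000] v=[-2.0000 -2.0000]
Step 3: x=[2.5000 5.0000] v=[-1.0000 -4.0000]
Step 4: x=[2.0000 3.5000] v=[-1.0000 -3.0000]
Step 5: x=[1.2500 3.5000] v=[-1.5000 0.0000]
Step 6: x=[1.0000 4.2500] v=[-0.5000 1.5000]
Step 7: x=[1.8750 4.7500] v=[1.7500 1.0000]
Max displacement = 2.5000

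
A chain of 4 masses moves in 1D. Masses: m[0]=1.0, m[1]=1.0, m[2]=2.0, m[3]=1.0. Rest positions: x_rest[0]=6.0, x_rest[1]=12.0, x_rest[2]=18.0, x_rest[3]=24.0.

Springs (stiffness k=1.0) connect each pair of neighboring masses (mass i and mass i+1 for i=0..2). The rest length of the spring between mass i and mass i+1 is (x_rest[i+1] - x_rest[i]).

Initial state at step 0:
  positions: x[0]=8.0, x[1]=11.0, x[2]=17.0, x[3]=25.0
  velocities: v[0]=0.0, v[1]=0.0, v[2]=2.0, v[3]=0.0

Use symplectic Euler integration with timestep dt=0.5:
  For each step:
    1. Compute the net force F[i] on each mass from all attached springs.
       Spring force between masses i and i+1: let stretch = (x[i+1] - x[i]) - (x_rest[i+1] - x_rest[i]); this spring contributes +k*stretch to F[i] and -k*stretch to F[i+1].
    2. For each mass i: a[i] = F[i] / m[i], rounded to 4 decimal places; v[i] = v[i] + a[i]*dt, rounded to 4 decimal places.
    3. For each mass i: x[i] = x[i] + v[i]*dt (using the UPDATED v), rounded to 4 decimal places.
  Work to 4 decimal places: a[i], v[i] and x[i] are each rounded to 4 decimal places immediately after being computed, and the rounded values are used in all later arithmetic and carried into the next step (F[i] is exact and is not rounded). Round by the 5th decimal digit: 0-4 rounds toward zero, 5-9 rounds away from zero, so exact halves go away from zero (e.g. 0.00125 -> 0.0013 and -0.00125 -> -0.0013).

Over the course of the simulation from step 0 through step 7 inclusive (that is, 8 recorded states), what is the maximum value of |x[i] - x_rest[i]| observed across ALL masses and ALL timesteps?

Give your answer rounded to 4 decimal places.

Step 0: x=[8.0000 11.0000 17.0000 25.0000] v=[0.0000 0.0000 2.0000 0.0000]
Step 1: x=[7.2500 11.7500 18.2500 24.5000] v=[-1.5000 1.5000 2.5000 -1.0000]
Step 2: x=[6.1250 13.0000 19.4688 23.9375] v=[-2.2500 2.5000 2.4375 -1.1250]
Step 3: x=[5.2188 14.1485 20.4376 23.7578] v=[-1.8125 2.2969 1.9375 -0.3594]
Step 4: x=[5.0450 14.6368 21.0353 24.2481] v=[-0.3477 0.9766 1.1953 0.9805]
Step 5: x=[5.7691 14.3268 21.2348 25.4352] v=[1.4482 -0.6201 0.3989 2.3741]
Step 6: x=[7.1327 13.6043 21.0958 27.0722] v=[2.7271 -1.4450 -0.2780 3.2739]
Step 7: x=[8.6142 13.1368 20.7674 28.7151] v=[2.9629 -0.9351 -0.6568 3.2857]
Max displacement = 4.7151

Answer: 4.7151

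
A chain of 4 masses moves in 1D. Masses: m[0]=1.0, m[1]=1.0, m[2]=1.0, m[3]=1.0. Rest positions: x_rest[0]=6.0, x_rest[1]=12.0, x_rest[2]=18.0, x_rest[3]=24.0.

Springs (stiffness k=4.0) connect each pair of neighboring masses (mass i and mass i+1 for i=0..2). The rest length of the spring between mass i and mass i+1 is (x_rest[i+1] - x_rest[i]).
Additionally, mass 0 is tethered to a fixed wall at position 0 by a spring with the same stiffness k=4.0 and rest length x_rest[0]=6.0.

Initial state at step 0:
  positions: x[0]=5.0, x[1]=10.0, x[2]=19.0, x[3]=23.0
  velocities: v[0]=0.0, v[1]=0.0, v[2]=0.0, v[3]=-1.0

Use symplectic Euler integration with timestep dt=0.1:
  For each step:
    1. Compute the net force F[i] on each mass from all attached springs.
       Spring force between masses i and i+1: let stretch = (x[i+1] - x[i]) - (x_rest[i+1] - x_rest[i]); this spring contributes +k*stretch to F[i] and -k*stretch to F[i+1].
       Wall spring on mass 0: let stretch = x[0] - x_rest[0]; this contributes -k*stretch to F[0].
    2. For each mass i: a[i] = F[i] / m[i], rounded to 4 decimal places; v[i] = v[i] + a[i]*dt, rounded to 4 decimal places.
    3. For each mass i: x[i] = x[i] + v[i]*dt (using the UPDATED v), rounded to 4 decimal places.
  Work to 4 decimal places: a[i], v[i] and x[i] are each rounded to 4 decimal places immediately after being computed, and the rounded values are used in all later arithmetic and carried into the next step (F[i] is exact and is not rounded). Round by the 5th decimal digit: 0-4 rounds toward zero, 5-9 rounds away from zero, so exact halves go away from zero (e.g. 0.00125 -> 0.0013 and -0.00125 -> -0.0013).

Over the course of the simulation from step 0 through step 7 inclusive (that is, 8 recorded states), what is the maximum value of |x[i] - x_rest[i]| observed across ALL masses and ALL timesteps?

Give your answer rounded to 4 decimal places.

Step 0: x=[5.0000 10.0000 19.0000 23.0000] v=[0.0000 0.0000 0.0000 -1.0000]
Step 1: x=[5.0000 10.1600 18.8000 22.9800] v=[0.0000 1.6000 -2.0000 -0.2000]
Step 2: x=[5.0064 10.4592 18.4216 23.0328] v=[0.0640 2.9920 -3.7840 0.5280]
Step 3: x=[5.0307 10.8588 17.9092 23.1412] v=[0.2426 3.9958 -5.1245 1.0835]
Step 4: x=[5.0869 11.3073 17.3240 23.2803] v=[0.5616 4.4847 -5.8519 1.3907]
Step 5: x=[5.1884 11.7476 16.7364 23.4211] v=[1.0150 4.4032 -5.8761 1.4082]
Step 6: x=[5.3447 12.1251 16.2166 23.5345] v=[1.5633 3.7750 -5.1977 1.1343]
Step 7: x=[5.5585 12.3950 15.8259 23.5952] v=[2.1376 2.6994 -3.9071 0.6071]
Max displacement = 2.1741

Answer: 2.1741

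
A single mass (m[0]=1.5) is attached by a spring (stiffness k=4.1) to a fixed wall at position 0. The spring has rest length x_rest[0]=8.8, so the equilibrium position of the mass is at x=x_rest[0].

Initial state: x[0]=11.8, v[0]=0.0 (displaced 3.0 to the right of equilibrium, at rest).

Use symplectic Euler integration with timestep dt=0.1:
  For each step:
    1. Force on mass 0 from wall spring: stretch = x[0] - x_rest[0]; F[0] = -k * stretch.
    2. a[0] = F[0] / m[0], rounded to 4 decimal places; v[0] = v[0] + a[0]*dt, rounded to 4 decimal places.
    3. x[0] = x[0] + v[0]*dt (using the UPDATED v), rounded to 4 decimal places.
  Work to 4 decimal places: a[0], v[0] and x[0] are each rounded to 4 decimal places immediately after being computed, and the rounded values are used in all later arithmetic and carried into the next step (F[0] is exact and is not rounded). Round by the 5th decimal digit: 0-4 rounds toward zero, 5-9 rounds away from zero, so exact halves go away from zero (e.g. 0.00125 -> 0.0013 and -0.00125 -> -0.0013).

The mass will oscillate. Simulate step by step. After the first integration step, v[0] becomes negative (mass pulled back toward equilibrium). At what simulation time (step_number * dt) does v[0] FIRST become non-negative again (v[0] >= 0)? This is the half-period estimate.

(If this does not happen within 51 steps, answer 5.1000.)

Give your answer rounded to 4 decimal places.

Step 0: x=[11.8000] v=[0.0000]
Step 1: x=[11.7180] v=[-0.8200]
Step 2: x=[11.5562] v=[-1.6176]
Step 3: x=[11.3191] v=[-2.3710]
Step 4: x=[11.0131] v=[-3.0596]
Step 5: x=[10.6467] v=[-3.6645]
Step 6: x=[10.2298] v=[-4.1693]
Step 7: x=[9.7738] v=[-4.5601]
Step 8: x=[9.2912] v=[-4.8263]
Step 9: x=[8.7951] v=[-4.9606]
Step 10: x=[8.2992] v=[-4.9593]
Step 11: x=[7.8170] v=[-4.8224]
Step 12: x=[7.3616] v=[-4.5537]
Step 13: x=[6.9456] v=[-4.1605]
Step 14: x=[6.5802] v=[-3.6536]
Step 15: x=[6.2755] v=[-3.0469]
Step 16: x=[6.0398] v=[-2.3569]
Step 17: x=[5.8796] v=[-1.6025]
Step 18: x=[5.7992] v=[-0.8043]
Step 19: x=[5.8008] v=[0.0159]
First v>=0 after going negative at step 19, time=1.9000

Answer: 1.9000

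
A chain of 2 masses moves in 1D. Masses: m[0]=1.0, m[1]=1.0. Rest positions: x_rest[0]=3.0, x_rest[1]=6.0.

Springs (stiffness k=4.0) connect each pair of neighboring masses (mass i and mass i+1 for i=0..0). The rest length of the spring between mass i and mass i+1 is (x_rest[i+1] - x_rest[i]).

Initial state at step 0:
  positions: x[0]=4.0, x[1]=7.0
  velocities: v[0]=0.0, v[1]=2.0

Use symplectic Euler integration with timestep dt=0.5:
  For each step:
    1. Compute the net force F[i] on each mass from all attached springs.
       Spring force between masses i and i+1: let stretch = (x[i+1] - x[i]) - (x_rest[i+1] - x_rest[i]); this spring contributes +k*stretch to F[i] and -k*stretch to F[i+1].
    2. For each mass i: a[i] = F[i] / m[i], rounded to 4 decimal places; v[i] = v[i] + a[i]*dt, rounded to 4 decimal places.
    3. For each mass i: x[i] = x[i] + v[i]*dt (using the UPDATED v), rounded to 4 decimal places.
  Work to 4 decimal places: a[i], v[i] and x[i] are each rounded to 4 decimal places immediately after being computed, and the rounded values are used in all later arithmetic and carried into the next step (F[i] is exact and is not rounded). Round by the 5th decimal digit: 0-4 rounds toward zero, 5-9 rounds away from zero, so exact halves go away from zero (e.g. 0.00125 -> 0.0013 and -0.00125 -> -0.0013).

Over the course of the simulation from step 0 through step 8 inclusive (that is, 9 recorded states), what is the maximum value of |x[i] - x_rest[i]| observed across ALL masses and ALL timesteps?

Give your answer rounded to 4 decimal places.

Step 0: x=[4.0000 7.0000] v=[0.0000 2.0000]
Step 1: x=[4.0000 8.0000] v=[0.0000 2.0000]
Step 2: x=[5.0000 8.0000] v=[2.0000 0.0000]
Step 3: x=[6.0000 8.0000] v=[2.0000 0.0000]
Step 4: x=[6.0000 9.0000] v=[0.0000 2.0000]
Step 5: x=[6.0000 10.0000] v=[0.0000 2.0000]
Step 6: x=[7.0000 10.0000] v=[2.0000 0.0000]
Step 7: x=[8.0000 10.0000] v=[2.0000 0.0000]
Step 8: x=[8.0000 11.0000] v=[0.0000 2.0000]
Max displacement = 5.0000

Answer: 5.0000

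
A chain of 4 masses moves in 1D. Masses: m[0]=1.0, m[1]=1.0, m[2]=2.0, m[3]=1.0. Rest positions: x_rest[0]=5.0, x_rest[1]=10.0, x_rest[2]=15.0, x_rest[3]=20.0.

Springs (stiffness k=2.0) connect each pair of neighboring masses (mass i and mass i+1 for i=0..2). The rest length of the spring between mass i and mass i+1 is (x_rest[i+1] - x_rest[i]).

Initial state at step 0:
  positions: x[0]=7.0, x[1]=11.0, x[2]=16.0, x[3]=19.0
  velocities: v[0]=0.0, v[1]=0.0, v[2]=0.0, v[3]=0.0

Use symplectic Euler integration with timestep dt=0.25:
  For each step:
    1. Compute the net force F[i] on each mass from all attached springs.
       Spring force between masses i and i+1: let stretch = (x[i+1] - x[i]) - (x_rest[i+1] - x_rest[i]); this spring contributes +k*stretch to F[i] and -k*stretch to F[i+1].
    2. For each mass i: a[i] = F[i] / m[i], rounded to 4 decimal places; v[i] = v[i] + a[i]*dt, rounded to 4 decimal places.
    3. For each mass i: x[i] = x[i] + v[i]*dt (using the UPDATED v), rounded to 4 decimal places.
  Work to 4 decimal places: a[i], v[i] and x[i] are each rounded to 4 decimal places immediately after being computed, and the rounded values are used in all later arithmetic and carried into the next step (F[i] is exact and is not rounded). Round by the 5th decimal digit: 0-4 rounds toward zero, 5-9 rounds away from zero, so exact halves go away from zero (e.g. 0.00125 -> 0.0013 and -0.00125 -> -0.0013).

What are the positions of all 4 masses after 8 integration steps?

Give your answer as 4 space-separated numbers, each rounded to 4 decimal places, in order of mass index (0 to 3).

Answer: 5.4529 10.0198 15.7940 21.9392

Derivation:
Step 0: x=[7.0000 11.0000 16.0000 19.0000] v=[0.0000 0.0000 0.0000 0.0000]
Step 1: x=[6.8750 11.1250 15.8750 19.2500] v=[-0.5000 0.5000 -0.5000 1.0000]
Step 2: x=[6.6563 11.3125 15.6641 19.7031] v=[-0.8750 0.7500 -0.8438 1.8125]
Step 3: x=[6.3946 11.4619 15.4336 20.2764] v=[-1.0469 0.5977 -0.9220 2.2930]
Step 4: x=[6.1413 11.4744 15.2576 20.8693] v=[-1.0133 0.0499 -0.7042 2.3716]
Step 5: x=[5.9296 11.2931 15.1958 21.3858] v=[-0.8468 -0.7251 -0.2471 2.0658]
Step 6: x=[5.7633 10.9292 15.2770 21.7535] v=[-0.6651 -1.4555 0.3247 1.4708]
Step 7: x=[5.6178 10.4631 15.4912 21.9367] v=[-0.5822 -1.8646 0.8569 0.7326]
Step 8: x=[5.4529 10.0198 15.7940 21.9392] v=[-0.6596 -1.7732 1.2113 0.0099]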